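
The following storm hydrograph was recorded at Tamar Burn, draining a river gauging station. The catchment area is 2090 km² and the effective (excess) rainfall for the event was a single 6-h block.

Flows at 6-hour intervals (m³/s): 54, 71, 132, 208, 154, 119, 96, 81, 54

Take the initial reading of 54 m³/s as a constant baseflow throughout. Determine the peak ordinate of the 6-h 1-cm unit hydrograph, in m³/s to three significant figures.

Direct runoff: 0.0, 17.0, 78.0, 154.0, 100.0, 65.0, 42.0, 27.0, 0.0 m³/s; ΣQ_DR = 483.0 m³/s, peak = 154.0 m³/s.
Runoff depth d = ΣQ_DR·Δt / A = 483.0 × 21600 / (2090 km²) = 4.992 mm.
The 1-cm UH is the DRH scaled by (10 mm)/d, so U_p = 154.0 × 10/4.992 = 309 m³/s.

U_p ≈ 309 m³/s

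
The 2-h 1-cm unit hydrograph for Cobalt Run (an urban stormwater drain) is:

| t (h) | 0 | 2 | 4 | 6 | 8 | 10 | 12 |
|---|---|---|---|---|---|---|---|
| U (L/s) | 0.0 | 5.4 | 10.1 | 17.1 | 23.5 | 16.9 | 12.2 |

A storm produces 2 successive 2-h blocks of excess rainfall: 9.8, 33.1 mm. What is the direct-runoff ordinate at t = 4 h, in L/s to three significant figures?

Q ≈ 27.8 L/s

By discrete convolution, Q_j = Σ (P_i / 10 mm) · U_{j−i}.
At t = 4 h (j=2): Q = (9.8/10)·10.1 + (33.1/10)·5.4 = 27.8 L/s.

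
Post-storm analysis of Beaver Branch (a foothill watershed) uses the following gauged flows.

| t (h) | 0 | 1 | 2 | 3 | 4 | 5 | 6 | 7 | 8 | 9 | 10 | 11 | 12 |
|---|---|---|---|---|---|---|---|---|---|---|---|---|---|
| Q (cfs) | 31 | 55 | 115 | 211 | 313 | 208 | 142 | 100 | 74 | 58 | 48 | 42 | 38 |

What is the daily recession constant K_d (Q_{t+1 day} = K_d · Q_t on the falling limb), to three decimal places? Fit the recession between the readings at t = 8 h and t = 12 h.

Between t = 8 h and t = 12 h the flow falls from 74 to 38 cfs over 4×1 h = 4 h.
Per-interval ratio K = (38/74)^(1/4) = 0.8465; K_d = K^(24/1) = 0.018.

K_d ≈ 0.018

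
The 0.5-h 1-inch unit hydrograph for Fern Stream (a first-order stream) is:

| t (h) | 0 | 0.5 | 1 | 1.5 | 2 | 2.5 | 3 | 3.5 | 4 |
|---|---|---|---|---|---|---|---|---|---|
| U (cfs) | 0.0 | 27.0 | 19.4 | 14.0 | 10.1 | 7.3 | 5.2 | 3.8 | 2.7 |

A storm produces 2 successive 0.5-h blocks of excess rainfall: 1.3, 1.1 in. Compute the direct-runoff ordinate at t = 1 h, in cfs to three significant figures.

Q ≈ 54.9 cfs

By discrete convolution, Q_j = Σ (P_i / 1 in) · U_{j−i}.
At t = 1 h (j=2): Q = (1.3/1)·19.4 + (1.1/1)·27.0 = 54.9 cfs.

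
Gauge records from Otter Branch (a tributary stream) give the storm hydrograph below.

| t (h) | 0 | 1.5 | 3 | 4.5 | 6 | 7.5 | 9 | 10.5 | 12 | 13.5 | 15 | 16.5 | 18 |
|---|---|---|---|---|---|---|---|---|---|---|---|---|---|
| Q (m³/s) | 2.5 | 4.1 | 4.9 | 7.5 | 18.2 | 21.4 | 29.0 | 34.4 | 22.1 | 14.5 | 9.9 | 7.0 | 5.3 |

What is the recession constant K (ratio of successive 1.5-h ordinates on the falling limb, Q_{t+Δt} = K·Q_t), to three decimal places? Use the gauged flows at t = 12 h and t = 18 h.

Using the recession-limb readings at t = 12 h and t = 18 h: Q falls from 22.1 to 5.3 m³/s over 4 intervals.
K = (Q₂/Q₁)^(1/4) = (5.3/22.1)^(1/4) = 0.700.

K ≈ 0.700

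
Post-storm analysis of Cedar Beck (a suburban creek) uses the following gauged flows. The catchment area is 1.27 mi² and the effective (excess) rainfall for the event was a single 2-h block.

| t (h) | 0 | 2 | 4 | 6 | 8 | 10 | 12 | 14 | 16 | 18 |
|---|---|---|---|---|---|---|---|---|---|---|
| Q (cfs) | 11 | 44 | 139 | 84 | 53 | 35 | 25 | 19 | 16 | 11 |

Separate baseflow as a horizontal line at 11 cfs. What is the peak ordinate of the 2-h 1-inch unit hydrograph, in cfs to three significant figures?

U_p ≈ 160 cfs

Direct runoff: 0.0, 33.0, 128.0, 73.0, 42.0, 24.0, 14.0, 8.0, 5.0, 0.0 cfs; ΣQ_DR = 327.0 cfs, peak = 128.0 cfs.
Runoff depth d = ΣQ_DR·Δt / A = 327.0 × 7200 / (1.27 mi²) = 0.7980 in.
The 1-inch UH is the DRH scaled by (1 in)/d, so U_p = 128.0 × 1/0.7980 = 160 cfs.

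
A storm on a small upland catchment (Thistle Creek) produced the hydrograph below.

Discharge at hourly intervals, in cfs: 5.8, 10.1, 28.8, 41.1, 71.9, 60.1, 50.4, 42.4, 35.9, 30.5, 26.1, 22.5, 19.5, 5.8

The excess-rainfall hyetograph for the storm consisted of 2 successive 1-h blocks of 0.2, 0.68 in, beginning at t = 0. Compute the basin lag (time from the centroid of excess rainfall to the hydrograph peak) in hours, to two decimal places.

t_L ≈ 2.73 h

Centroid of excess rainfall: t_c = Σ P_i·t̄_i / ΣP_i = 1.2727 h (block centres at 0.5, 1.5 h).
Hydrograph peak occurs at t = 4 h, so basin lag t_L = 4 − 1.2727 = 2.73 h.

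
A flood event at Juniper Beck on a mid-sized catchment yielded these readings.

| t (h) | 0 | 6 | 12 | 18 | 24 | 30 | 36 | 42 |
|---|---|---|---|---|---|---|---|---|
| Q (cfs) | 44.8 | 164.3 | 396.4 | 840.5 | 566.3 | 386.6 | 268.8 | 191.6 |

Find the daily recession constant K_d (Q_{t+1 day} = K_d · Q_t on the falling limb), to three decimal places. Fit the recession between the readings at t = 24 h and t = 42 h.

Between t = 24 h and t = 42 h the flow falls from 566.3 to 191.6 cfs over 3×6 h = 18 h.
Per-interval ratio K = (191.6/566.3)^(1/3) = 0.6968; K_d = K^(24/6) = 0.236.

K_d ≈ 0.236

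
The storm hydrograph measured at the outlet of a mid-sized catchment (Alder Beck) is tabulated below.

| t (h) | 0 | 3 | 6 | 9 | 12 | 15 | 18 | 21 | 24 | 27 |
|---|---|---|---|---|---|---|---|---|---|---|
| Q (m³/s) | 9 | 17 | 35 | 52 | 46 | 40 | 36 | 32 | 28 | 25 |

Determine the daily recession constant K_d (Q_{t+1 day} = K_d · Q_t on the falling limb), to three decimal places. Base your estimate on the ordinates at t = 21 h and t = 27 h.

K_d ≈ 0.373

Between t = 21 h and t = 27 h the flow falls from 32 to 25 m³/s over 2×3 h = 6 h.
Per-interval ratio K = (25/32)^(1/2) = 0.8839; K_d = K^(24/3) = 0.373.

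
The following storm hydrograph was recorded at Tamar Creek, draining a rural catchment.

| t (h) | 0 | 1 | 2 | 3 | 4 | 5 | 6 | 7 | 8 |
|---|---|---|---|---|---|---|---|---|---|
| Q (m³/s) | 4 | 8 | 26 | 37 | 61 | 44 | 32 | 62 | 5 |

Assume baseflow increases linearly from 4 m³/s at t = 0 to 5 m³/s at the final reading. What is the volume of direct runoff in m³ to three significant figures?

Direct-runoff ordinates (Q − Q_b): 0.00, 3.88, 21.75, 32.62, 56.50, 39.38, 27.25, 57.12, 0.00 m³/s.
ΣQ_DR = 238.5 m³/s.
With Δt = 1 h = 3600 s, V = ΣQ_DR · Δt = 238.5 × 3600 = 8.59 × 10^5 m³.

V ≈ 8.59 × 10^5 m³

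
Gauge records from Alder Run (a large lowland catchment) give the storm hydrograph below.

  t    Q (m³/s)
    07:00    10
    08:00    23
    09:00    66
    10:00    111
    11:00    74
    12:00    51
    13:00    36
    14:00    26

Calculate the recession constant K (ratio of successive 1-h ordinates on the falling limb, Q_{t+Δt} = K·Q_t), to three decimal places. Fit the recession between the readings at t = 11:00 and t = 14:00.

K ≈ 0.706

Using the recession-limb readings at t = 11:00 and t = 14:00: Q falls from 74 to 26 m³/s over 3 intervals.
K = (Q₂/Q₁)^(1/3) = (26/74)^(1/3) = 0.706.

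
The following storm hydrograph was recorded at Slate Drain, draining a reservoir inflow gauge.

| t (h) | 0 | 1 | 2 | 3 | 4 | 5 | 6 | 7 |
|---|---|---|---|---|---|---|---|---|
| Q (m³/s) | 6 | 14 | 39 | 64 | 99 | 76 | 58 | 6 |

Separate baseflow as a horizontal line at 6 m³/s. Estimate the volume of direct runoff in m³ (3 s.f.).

V ≈ 1.13 × 10^6 m³

Direct-runoff ordinates (Q − Q_b): 0.0, 8.0, 33.0, 58.0, 93.0, 70.0, 52.0, 0.0 m³/s.
ΣQ_DR = 314.0 m³/s.
With Δt = 1 h = 3600 s, V = ΣQ_DR · Δt = 314.0 × 3600 = 1.13 × 10^6 m³.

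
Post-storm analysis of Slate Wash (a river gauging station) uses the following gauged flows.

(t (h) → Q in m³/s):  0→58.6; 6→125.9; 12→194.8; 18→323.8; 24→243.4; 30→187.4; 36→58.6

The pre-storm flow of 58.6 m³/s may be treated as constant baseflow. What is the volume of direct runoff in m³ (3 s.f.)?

Direct-runoff ordinates (Q − Q_b): 0.0, 67.3, 136.2, 265.2, 184.8, 128.8, 0.0 m³/s.
ΣQ_DR = 782.3 m³/s.
With Δt = 6 h = 21600 s, V = ΣQ_DR · Δt = 782.3 × 21600 = 1.69 × 10^7 m³.

V ≈ 1.69 × 10^7 m³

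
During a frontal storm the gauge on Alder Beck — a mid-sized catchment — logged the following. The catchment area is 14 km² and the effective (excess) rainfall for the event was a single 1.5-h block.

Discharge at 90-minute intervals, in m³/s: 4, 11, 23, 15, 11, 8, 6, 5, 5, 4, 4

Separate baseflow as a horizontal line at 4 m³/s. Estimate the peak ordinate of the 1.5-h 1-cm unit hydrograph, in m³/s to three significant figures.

Direct runoff: 0.0, 7.0, 19.0, 11.0, 7.0, 4.0, 2.0, 1.0, 1.0, 0.0, 0.0 m³/s; ΣQ_DR = 52.00 m³/s, peak = 19.0 m³/s.
Runoff depth d = ΣQ_DR·Δt / A = 52.00 × 5400 / (14 km²) = 20.06 mm.
The 1-cm UH is the DRH scaled by (10 mm)/d, so U_p = 19.0 × 10/20.06 = 9.47 m³/s.

U_p ≈ 9.47 m³/s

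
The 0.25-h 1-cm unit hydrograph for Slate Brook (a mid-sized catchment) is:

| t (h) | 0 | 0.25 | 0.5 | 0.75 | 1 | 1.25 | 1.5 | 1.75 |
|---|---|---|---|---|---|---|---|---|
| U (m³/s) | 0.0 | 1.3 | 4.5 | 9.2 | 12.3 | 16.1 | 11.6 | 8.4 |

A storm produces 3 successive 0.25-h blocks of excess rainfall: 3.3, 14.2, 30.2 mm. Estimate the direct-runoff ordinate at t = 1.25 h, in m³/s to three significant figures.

By discrete convolution, Q_j = Σ (P_i / 10 mm) · U_{j−i}.
At t = 1.25 h (j=5): Q = (3.3/10)·16.1 + (14.2/10)·12.3 + (30.2/10)·9.2 = 50.6 m³/s.

Q ≈ 50.6 m³/s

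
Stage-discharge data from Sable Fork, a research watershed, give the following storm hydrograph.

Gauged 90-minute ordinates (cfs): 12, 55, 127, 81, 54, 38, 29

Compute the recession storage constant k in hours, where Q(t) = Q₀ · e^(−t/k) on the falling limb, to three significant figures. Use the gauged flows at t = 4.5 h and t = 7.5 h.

On the falling limb, Q drops from 81 to 38 cfs between t = 4.5 h and t = 7.5 h (Δt = 3 h).
k = −Δt / ln(Q₂/Q₁) = −3 / ln(38/81) = 3.96 h.

k ≈ 3.96 h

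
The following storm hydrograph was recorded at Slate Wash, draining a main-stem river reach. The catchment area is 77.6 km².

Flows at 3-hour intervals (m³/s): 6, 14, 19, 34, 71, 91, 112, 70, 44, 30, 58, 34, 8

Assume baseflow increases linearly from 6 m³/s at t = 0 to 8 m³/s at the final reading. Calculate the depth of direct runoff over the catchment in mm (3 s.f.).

d ≈ 69.6 mm

Direct runoff: 0.00, 7.83, 12.67, 27.50, 64.33, 84.17, 105.00, 62.83, 36.67, 22.50, 50.33, 26.17, 0.00 m³/s; ΣQ_DR = 500.0 m³/s.
V = ΣQ_DR · Δt = 500.0 × 10800 s = 5.400 × 10^6 m³.
Over A = 77.6 km², depth = V / A = 69.6 mm.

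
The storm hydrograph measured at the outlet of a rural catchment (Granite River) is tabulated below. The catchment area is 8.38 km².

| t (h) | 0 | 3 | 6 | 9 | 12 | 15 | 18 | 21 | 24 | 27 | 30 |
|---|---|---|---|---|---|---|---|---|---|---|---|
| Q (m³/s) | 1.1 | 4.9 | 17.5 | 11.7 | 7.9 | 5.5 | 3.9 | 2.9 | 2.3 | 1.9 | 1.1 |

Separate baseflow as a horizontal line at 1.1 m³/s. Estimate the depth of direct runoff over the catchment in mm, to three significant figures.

d ≈ 62.6 mm

Direct runoff: 0.0, 3.8, 16.4, 10.6, 6.8, 4.4, 2.8, 1.8, 1.2, 0.8, 0.0 m³/s; ΣQ_DR = 48.60 m³/s.
V = ΣQ_DR · Δt = 48.60 × 10800 s = 5.249 × 10^5 m³.
Over A = 8.38 km², depth = V / A = 62.6 mm.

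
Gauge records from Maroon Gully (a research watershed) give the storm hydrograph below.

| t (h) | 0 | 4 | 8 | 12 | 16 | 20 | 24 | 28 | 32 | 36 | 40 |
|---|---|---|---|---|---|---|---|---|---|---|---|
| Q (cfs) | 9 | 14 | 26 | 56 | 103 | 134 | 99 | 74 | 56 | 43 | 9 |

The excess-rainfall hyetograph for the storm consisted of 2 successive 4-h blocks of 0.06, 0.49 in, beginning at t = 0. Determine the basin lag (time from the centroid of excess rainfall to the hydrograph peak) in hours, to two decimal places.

Centroid of excess rainfall: t_c = Σ P_i·t̄_i / ΣP_i = 5.5636 h (block centres at 2, 6 h).
Hydrograph peak occurs at t = 20 h, so basin lag t_L = 20 − 5.5636 = 14.44 h.

t_L ≈ 14.44 h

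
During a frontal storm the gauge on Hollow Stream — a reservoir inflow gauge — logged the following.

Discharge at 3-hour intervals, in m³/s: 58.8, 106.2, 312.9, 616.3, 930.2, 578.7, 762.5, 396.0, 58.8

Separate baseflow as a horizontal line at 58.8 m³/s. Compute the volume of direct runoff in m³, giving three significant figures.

Direct-runoff ordinates (Q − Q_b): 0.0, 47.4, 254.1, 557.5, 871.4, 519.9, 703.7, 337.2, 0.0 m³/s.
ΣQ_DR = 3291 m³/s.
With Δt = 3 h = 10800 s, V = ΣQ_DR · Δt = 3291 × 10800 = 3.55 × 10^7 m³.

V ≈ 3.55 × 10^7 m³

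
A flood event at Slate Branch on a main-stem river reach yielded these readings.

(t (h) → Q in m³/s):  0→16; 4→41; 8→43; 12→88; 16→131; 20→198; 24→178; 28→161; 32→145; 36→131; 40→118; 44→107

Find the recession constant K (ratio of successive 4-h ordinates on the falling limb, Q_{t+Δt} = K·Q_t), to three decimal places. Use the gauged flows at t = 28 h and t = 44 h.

K ≈ 0.903

Using the recession-limb readings at t = 28 h and t = 44 h: Q falls from 161 to 107 m³/s over 4 intervals.
K = (Q₂/Q₁)^(1/4) = (107/161)^(1/4) = 0.903.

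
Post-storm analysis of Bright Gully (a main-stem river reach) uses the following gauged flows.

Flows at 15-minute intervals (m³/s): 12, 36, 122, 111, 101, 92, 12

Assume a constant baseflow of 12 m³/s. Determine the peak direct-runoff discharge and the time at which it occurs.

Subtracting baseflow gives direct-runoff ordinates: 0.0, 24.0, 110.0, 99.0, 89.0, 80.0, 0.0 m³/s.
The maximum is 110.0 m³/s, occurring at the reading for t = 0.5 h.

Q_p = 110.0 m³/s at t = 0.5 h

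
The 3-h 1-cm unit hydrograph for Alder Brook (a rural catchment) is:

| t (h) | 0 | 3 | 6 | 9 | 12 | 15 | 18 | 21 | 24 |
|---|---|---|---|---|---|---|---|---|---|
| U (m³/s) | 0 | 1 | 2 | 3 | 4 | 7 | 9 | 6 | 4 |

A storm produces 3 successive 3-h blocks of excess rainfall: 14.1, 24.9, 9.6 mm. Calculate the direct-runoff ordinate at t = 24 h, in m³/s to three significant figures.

Q ≈ 29.2 m³/s

By discrete convolution, Q_j = Σ (P_i / 10 mm) · U_{j−i}.
At t = 24 h (j=8): Q = (14.1/10)·4 + (24.9/10)·6 + (9.6/10)·9 = 29.2 m³/s.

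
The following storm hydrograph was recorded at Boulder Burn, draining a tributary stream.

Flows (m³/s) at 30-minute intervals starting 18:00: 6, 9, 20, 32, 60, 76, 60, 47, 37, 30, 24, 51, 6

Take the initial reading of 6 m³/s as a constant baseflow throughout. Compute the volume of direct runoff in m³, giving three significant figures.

Direct-runoff ordinates (Q − Q_b): 0.0, 3.0, 14.0, 26.0, 54.0, 70.0, 54.0, 41.0, 31.0, 24.0, 18.0, 45.0, 0.0 m³/s.
ΣQ_DR = 380.0 m³/s.
With Δt = 0.5 h = 1800 s, V = ΣQ_DR · Δt = 380.0 × 1800 = 6.84 × 10^5 m³.

V ≈ 6.84 × 10^5 m³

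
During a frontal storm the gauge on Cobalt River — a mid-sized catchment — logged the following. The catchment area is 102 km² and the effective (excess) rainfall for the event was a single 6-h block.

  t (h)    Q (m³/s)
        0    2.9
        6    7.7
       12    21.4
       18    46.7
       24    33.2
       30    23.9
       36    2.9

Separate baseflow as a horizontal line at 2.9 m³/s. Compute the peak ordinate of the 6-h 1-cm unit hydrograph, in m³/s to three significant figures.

U_p ≈ 17.5 m³/s

Direct runoff: 0.0, 4.8, 18.5, 43.8, 30.3, 21.0, 0.0 m³/s; ΣQ_DR = 118.4 m³/s, peak = 43.8 m³/s.
Runoff depth d = ΣQ_DR·Δt / A = 118.4 × 21600 / (102 km²) = 25.07 mm.
The 1-cm UH is the DRH scaled by (10 mm)/d, so U_p = 43.8 × 10/25.07 = 17.5 m³/s.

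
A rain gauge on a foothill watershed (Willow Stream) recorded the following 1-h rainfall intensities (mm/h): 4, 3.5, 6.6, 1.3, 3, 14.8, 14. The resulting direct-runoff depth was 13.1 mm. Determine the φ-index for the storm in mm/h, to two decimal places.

Only the 2 blocks with intensity above φ contribute runoff: 14.8, 14 mm/h.
Σ(I−φ)·Δt = d  ⇒  (14.8+14 − 2φ)·1 = 13.1
φ = (28.80 − 13.1/1) / 2 = 7.85 mm/h.

φ ≈ 7.85 mm/h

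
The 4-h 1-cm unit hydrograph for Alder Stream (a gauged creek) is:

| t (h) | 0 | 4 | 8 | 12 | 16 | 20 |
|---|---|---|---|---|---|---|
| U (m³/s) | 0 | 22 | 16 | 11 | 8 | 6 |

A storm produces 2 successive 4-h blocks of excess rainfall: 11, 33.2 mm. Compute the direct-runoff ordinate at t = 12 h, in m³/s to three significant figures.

Q ≈ 65.2 m³/s

By discrete convolution, Q_j = Σ (P_i / 10 mm) · U_{j−i}.
At t = 12 h (j=3): Q = (11/10)·11 + (33.2/10)·16 = 65.2 m³/s.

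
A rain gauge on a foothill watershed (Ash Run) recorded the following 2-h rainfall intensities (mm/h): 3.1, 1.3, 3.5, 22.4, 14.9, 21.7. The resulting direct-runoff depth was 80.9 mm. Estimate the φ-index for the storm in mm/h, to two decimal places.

Only the 3 blocks with intensity above φ contribute runoff: 22.4, 14.9, 21.7 mm/h.
Σ(I−φ)·Δt = d  ⇒  (22.4+14.9+21.7 − 3φ)·2 = 80.9
φ = (59.00 − 80.9/2) / 3 = 6.18 mm/h.

φ ≈ 6.18 mm/h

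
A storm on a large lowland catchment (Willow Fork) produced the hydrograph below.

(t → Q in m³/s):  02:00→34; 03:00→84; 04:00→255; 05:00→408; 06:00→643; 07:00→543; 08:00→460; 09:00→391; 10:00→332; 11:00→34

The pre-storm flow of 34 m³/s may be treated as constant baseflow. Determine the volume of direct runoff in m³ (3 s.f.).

Direct-runoff ordinates (Q − Q_b): 0.0, 50.0, 221.0, 374.0, 609.0, 509.0, 426.0, 357.0, 298.0, 0.0 m³/s.
ΣQ_DR = 2844 m³/s.
With Δt = 1 h = 3600 s, V = ΣQ_DR · Δt = 2844 × 3600 = 1.02 × 10^7 m³.

V ≈ 1.02 × 10^7 m³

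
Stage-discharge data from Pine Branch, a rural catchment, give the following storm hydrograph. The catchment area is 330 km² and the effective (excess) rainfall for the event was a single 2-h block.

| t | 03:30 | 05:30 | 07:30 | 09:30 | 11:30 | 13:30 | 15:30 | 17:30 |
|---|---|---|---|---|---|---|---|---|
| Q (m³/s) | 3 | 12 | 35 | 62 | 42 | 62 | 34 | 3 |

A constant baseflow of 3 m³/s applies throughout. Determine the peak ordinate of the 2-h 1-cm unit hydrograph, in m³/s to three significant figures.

U_p ≈ 118 m³/s

Direct runoff: 0.0, 9.0, 32.0, 59.0, 39.0, 59.0, 31.0, 0.0 m³/s; ΣQ_DR = 229.0 m³/s, peak = 59.0 m³/s.
Runoff depth d = ΣQ_DR·Δt / A = 229.0 × 7200 / (330 km²) = 4.996 mm.
The 1-cm UH is the DRH scaled by (10 mm)/d, so U_p = 59.0 × 10/4.996 = 118 m³/s.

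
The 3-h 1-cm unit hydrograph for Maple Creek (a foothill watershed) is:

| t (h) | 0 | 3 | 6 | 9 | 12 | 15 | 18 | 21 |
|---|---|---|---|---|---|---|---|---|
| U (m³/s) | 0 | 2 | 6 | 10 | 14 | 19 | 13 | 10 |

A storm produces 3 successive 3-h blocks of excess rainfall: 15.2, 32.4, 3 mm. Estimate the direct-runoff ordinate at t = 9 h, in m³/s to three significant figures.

By discrete convolution, Q_j = Σ (P_i / 10 mm) · U_{j−i}.
At t = 9 h (j=3): Q = (15.2/10)·10 + (32.4/10)·6 + (3/10)·2 = 35.2 m³/s.

Q ≈ 35.2 m³/s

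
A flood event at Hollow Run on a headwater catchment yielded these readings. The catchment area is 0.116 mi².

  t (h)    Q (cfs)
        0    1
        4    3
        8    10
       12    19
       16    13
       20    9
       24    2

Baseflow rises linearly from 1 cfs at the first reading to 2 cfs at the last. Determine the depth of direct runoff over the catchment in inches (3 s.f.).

d ≈ 2.48 in

Direct runoff: 0.00, 1.83, 8.67, 17.50, 11.33, 7.17, 0.00 cfs; ΣQ_DR = 46.50 cfs.
V = ΣQ_DR · Δt = 46.50 × 14400 s = 6.696 × 10^5 ft³.
Over A = 0.116 mi², depth = V / A = 2.48 in.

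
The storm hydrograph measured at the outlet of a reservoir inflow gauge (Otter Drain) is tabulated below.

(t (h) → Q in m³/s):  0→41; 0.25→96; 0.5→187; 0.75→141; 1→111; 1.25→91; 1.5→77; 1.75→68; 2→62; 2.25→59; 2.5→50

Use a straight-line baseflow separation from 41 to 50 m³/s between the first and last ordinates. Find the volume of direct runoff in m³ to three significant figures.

V ≈ 4.34 × 10^5 m³

Direct-runoff ordinates (Q − Q_b): 0.00, 54.10, 144.20, 97.30, 66.40, 45.50, 30.60, 20.70, 13.80, 9.90, 0.00 m³/s.
ΣQ_DR = 482.5 m³/s.
With Δt = 0.25 h = 900 s, V = ΣQ_DR · Δt = 482.5 × 900 = 4.34 × 10^5 m³.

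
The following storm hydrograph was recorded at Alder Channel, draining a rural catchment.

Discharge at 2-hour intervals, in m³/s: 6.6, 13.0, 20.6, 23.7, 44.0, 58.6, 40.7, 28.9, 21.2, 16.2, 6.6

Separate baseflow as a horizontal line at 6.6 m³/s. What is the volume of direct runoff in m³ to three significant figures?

Direct-runoff ordinates (Q − Q_b): 0.0, 6.4, 14.0, 17.1, 37.4, 52.0, 34.1, 22.3, 14.6, 9.6, 0.0 m³/s.
ΣQ_DR = 207.5 m³/s.
With Δt = 2 h = 7200 s, V = ΣQ_DR · Δt = 207.5 × 7200 = 1.49 × 10^6 m³.

V ≈ 1.49 × 10^6 m³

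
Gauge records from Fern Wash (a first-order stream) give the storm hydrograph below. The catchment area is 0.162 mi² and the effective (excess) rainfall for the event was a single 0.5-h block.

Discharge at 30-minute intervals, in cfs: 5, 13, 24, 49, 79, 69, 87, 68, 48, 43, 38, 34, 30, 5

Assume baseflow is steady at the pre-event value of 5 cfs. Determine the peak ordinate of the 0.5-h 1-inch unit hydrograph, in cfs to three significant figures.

U_p ≈ 32.8 cfs

Direct runoff: 0.0, 8.0, 19.0, 44.0, 74.0, 64.0, 82.0, 63.0, 43.0, 38.0, 33.0, 29.0, 25.0, 0.0 cfs; ΣQ_DR = 522.0 cfs, peak = 82.0 cfs.
Runoff depth d = ΣQ_DR·Δt / A = 522.0 × 1800 / (0.162 mi²) = 2.497 in.
The 1-inch UH is the DRH scaled by (1 in)/d, so U_p = 82.0 × 1/2.497 = 32.8 cfs.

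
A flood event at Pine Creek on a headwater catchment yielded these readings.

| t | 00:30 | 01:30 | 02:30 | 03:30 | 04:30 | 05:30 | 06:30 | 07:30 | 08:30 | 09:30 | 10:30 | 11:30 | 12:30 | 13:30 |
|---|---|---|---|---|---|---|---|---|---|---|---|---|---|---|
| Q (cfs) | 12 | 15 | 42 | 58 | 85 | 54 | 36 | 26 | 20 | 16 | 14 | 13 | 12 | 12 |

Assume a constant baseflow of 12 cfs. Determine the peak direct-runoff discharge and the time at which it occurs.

Q_p = 73.0 cfs at t = 04:30

Subtracting baseflow gives direct-runoff ordinates: 0.0, 3.0, 30.0, 46.0, 73.0, 42.0, 24.0, 14.0, 8.0, 4.0, 2.0, 1.0, 0.0, 0.0 cfs.
The maximum is 73.0 cfs, occurring at the reading for t = 04:30.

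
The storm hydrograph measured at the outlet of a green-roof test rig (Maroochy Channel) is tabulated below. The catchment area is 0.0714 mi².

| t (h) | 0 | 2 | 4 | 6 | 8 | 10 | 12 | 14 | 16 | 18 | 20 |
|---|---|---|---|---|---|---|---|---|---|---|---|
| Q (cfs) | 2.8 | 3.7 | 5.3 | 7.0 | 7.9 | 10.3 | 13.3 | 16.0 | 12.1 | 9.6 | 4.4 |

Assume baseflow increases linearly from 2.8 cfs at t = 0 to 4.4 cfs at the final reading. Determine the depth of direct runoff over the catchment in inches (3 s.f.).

d ≈ 2.29 in

Direct runoff: 0.00, 0.74, 2.18, 3.72, 4.46, 6.70, 9.54, 12.08, 8.02, 5.36, 0.00 cfs; ΣQ_DR = 52.80 cfs.
V = ΣQ_DR · Δt = 52.80 × 7200 s = 3.802 × 10^5 ft³.
Over A = 0.0714 mi², depth = V / A = 2.29 in.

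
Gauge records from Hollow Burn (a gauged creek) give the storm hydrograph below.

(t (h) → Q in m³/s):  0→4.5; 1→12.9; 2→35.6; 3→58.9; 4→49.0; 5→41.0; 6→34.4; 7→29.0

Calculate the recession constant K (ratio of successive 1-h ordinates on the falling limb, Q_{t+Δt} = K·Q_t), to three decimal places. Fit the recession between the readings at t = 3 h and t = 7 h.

Using the recession-limb readings at t = 3 h and t = 7 h: Q falls from 58.9 to 29.0 m³/s over 4 intervals.
K = (Q₂/Q₁)^(1/4) = (29.0/58.9)^(1/4) = 0.838.

K ≈ 0.838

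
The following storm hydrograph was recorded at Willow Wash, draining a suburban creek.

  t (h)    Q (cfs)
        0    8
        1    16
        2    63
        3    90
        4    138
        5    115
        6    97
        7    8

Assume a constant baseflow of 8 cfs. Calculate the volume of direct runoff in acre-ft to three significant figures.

V ≈ 38.9 acre-ft

Direct-runoff ordinates (Q − Q_b): 0.0, 8.0, 55.0, 82.0, 130.0, 107.0, 89.0, 0.0 cfs.
ΣQ_DR = 471.0 cfs.
With Δt = 1 h = 3600 s, V = ΣQ_DR · Δt = 471.0 × 3600 = 1.70 × 10^6 ft³ = 38.9 acre-ft.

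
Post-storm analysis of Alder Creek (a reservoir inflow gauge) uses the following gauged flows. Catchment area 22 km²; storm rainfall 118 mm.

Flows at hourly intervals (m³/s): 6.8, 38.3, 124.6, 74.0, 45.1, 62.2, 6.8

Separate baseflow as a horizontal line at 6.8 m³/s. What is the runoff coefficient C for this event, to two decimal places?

ΣQ_DR = 310.2 m³/s; V = ΣQ_DR·Δt = 1.117 × 10^6 m³.
Runoff depth d = V / A = 50.76 mm.
C = d / P = 50.76 / 118 = 0.43.

C ≈ 0.43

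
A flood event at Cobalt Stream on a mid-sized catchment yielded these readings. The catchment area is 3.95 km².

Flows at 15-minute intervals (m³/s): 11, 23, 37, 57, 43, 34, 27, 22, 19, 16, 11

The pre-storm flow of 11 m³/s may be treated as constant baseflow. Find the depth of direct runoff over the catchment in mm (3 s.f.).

d ≈ 40.8 mm

Direct runoff: 0.0, 12.0, 26.0, 46.0, 32.0, 23.0, 16.0, 11.0, 8.0, 5.0, 0.0 m³/s; ΣQ_DR = 179.0 m³/s.
V = ΣQ_DR · Δt = 179.0 × 900 s = 1.611 × 10^5 m³.
Over A = 3.95 km², depth = V / A = 40.8 mm.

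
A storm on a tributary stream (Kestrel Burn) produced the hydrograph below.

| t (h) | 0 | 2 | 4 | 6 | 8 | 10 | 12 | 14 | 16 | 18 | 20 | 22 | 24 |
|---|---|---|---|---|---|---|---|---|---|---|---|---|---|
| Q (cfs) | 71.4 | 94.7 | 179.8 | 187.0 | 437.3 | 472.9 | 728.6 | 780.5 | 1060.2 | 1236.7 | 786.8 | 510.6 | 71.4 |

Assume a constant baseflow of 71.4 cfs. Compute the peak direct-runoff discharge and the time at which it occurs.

Q_p = 1165.3 cfs at t = 18 h

Subtracting baseflow gives direct-runoff ordinates: 0.0, 23.3, 108.4, 115.6, 365.9, 401.5, 657.2, 709.1, 988.8, 1165.3, 715.4, 439.2, 0.0 cfs.
The maximum is 1165.3 cfs, occurring at the reading for t = 18 h.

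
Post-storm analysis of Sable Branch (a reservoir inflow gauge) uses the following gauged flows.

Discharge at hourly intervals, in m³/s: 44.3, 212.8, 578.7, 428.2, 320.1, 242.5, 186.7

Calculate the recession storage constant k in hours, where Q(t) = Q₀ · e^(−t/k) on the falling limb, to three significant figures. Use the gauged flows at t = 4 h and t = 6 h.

k ≈ 3.71 h

On the falling limb, Q drops from 320.1 to 186.7 m³/s between t = 4 h and t = 6 h (Δt = 2 h).
k = −Δt / ln(Q₂/Q₁) = −2 / ln(186.7/320.1) = 3.71 h.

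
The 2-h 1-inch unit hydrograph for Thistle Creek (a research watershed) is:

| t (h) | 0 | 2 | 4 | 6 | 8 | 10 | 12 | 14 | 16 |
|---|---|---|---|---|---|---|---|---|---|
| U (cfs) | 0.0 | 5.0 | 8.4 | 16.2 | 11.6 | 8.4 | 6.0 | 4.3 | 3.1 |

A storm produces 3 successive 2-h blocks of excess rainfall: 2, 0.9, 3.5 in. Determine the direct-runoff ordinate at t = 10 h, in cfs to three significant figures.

Q ≈ 83.9 cfs

By discrete convolution, Q_j = Σ (P_i / 1 in) · U_{j−i}.
At t = 10 h (j=5): Q = (2/1)·8.4 + (0.9/1)·11.6 + (3.5/1)·16.2 = 83.9 cfs.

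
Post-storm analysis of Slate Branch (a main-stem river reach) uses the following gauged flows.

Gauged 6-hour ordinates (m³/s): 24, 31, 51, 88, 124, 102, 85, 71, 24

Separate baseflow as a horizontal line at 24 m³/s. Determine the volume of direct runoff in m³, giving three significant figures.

V ≈ 8.29 × 10^6 m³

Direct-runoff ordinates (Q − Q_b): 0.0, 7.0, 27.0, 64.0, 100.0, 78.0, 61.0, 47.0, 0.0 m³/s.
ΣQ_DR = 384.0 m³/s.
With Δt = 6 h = 21600 s, V = ΣQ_DR · Δt = 384.0 × 21600 = 8.29 × 10^6 m³.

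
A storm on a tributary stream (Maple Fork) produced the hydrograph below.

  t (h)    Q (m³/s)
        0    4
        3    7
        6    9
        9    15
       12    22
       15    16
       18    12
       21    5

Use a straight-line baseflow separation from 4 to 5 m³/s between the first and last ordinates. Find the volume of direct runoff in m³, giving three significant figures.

Direct-runoff ordinates (Q − Q_b): 0.00, 2.86, 4.71, 10.57, 17.43, 11.29, 7.14, 0.00 m³/s.
ΣQ_DR = 54.00 m³/s.
With Δt = 3 h = 10800 s, V = ΣQ_DR · Δt = 54.00 × 10800 = 5.83 × 10^5 m³.

V ≈ 5.83 × 10^5 m³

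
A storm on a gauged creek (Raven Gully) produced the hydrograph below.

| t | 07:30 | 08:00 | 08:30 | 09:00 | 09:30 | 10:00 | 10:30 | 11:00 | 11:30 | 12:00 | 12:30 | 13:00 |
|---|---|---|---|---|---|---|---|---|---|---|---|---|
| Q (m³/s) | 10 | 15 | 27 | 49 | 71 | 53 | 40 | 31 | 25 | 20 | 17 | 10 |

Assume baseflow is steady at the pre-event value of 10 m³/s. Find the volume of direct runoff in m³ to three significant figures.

V ≈ 4.46 × 10^5 m³

Direct-runoff ordinates (Q − Q_b): 0.0, 5.0, 17.0, 39.0, 61.0, 43.0, 30.0, 21.0, 15.0, 10.0, 7.0, 0.0 m³/s.
ΣQ_DR = 248.0 m³/s.
With Δt = 0.5 h = 1800 s, V = ΣQ_DR · Δt = 248.0 × 1800 = 4.46 × 10^5 m³.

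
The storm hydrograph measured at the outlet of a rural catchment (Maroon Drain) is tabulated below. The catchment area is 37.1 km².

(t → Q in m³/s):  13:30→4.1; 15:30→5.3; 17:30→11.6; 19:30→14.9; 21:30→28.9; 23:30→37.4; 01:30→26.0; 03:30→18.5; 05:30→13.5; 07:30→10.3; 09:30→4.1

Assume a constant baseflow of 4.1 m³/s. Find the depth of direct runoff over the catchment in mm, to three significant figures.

Direct runoff: 0.0, 1.2, 7.5, 10.8, 24.8, 33.3, 21.9, 14.4, 9.4, 6.2, 0.0 m³/s; ΣQ_DR = 129.5 m³/s.
V = ΣQ_DR · Δt = 129.5 × 7200 s = 9.324 × 10^5 m³.
Over A = 37.1 km², depth = V / A = 25.1 mm.

d ≈ 25.1 mm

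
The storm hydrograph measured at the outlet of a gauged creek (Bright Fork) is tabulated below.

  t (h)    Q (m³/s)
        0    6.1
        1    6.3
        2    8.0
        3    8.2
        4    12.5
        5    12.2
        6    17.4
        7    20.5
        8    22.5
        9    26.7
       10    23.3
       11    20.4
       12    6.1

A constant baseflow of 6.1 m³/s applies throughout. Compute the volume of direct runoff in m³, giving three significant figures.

V ≈ 3.99 × 10^5 m³

Direct-runoff ordinates (Q − Q_b): 0.0, 0.2, 1.9, 2.1, 6.4, 6.1, 11.3, 14.4, 16.4, 20.6, 17.2, 14.3, 0.0 m³/s.
ΣQ_DR = 110.9 m³/s.
With Δt = 1 h = 3600 s, V = ΣQ_DR · Δt = 110.9 × 3600 = 3.99 × 10^5 m³.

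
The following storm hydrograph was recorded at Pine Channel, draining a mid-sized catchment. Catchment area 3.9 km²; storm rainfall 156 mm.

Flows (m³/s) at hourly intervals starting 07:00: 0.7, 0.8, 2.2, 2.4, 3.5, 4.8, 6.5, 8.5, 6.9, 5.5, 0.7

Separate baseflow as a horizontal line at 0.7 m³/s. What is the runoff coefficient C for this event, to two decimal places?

ΣQ_DR = 34.80 m³/s; V = ΣQ_DR·Δt = 1.253 × 10^5 m³.
Runoff depth d = V / A = 32.12 mm.
C = d / P = 32.12 / 156 = 0.21.

C ≈ 0.21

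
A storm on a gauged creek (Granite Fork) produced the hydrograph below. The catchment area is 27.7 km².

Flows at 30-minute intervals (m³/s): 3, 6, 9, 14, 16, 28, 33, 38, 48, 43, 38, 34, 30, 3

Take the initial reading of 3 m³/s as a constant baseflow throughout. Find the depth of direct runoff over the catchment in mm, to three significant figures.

d ≈ 19.6 mm

Direct runoff: 0.0, 3.0, 6.0, 11.0, 13.0, 25.0, 30.0, 35.0, 45.0, 40.0, 35.0, 31.0, 27.0, 0.0 m³/s; ΣQ_DR = 301.0 m³/s.
V = ΣQ_DR · Δt = 301.0 × 1800 s = 5.418 × 10^5 m³.
Over A = 27.7 km², depth = V / A = 19.6 mm.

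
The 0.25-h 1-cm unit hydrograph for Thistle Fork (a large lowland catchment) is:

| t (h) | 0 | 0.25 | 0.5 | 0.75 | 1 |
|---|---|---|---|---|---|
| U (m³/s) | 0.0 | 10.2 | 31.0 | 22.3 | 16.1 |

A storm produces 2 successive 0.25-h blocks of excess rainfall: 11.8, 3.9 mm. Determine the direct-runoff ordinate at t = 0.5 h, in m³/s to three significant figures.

By discrete convolution, Q_j = Σ (P_i / 10 mm) · U_{j−i}.
At t = 0.5 h (j=2): Q = (11.8/10)·31.0 + (3.9/10)·10.2 = 40.6 m³/s.

Q ≈ 40.6 m³/s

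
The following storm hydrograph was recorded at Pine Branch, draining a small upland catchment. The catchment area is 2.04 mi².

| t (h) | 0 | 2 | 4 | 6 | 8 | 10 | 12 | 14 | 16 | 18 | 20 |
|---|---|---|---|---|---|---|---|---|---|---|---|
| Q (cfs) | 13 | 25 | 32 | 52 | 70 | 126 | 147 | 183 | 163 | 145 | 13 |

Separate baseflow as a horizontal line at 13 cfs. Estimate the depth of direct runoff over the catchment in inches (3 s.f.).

d ≈ 1.25 in

Direct runoff: 0.0, 12.0, 19.0, 39.0, 57.0, 113.0, 134.0, 170.0, 150.0, 132.0, 0.0 cfs; ΣQ_DR = 826.0 cfs.
V = ΣQ_DR · Δt = 826.0 × 7200 s = 5.947 × 10^6 ft³.
Over A = 2.04 mi², depth = V / A = 1.25 in.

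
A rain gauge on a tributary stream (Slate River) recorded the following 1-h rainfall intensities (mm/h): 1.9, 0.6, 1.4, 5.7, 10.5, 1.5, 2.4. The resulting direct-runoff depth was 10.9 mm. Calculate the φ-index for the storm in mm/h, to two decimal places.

Only the 2 blocks with intensity above φ contribute runoff: 5.7, 10.5 mm/h.
Σ(I−φ)·Δt = d  ⇒  (5.7+10.5 − 2φ)·1 = 10.9
φ = (16.20 − 10.9/1) / 2 = 2.65 mm/h.

φ ≈ 2.65 mm/h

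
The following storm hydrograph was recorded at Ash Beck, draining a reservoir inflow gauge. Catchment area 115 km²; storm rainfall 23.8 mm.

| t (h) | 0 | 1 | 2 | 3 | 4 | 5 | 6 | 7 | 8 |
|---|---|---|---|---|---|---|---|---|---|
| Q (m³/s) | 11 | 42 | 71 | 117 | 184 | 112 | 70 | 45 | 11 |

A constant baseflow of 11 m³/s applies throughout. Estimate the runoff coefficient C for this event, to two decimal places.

C ≈ 0.74

ΣQ_DR = 564.0 m³/s; V = ΣQ_DR·Δt = 2.030 × 10^6 m³.
Runoff depth d = V / A = 17.66 mm.
C = d / P = 17.66 / 23.8 = 0.74.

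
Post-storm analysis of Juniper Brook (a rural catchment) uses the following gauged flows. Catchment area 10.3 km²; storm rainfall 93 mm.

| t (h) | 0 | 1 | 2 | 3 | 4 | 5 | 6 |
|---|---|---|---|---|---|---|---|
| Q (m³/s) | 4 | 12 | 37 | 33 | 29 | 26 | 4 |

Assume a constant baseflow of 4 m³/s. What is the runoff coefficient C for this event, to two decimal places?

C ≈ 0.44

ΣQ_DR = 117.0 m³/s; V = ΣQ_DR·Δt = 4.212 × 10^5 m³.
Runoff depth d = V / A = 40.89 mm.
C = d / P = 40.89 / 93 = 0.44.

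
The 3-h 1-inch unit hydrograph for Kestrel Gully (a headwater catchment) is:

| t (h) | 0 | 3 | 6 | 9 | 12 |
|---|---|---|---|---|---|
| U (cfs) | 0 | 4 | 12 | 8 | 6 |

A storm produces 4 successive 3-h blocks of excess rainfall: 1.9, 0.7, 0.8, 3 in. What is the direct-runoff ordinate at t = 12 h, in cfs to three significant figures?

Q ≈ 38.6 cfs

By discrete convolution, Q_j = Σ (P_i / 1 in) · U_{j−i}.
At t = 12 h (j=4): Q = (1.9/1)·6 + (0.7/1)·8 + (0.8/1)·12 + (3/1)·4 = 38.6 cfs.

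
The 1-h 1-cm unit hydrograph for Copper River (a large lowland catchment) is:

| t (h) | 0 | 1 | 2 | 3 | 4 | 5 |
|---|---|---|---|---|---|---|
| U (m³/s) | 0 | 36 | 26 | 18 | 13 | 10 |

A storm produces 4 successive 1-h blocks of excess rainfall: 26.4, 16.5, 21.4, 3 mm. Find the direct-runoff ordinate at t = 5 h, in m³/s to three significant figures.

Q ≈ 94.2 m³/s

By discrete convolution, Q_j = Σ (P_i / 10 mm) · U_{j−i}.
At t = 5 h (j=5): Q = (26.4/10)·10 + (16.5/10)·13 + (21.4/10)·18 + (3/10)·26 = 94.2 m³/s.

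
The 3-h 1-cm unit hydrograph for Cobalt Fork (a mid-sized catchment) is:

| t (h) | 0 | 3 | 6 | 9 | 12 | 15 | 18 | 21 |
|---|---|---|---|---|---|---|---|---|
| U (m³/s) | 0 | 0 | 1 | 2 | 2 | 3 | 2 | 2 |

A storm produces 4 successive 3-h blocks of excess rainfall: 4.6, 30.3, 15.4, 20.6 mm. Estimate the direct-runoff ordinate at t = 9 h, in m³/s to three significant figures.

By discrete convolution, Q_j = Σ (P_i / 10 mm) · U_{j−i}.
At t = 9 h (j=3): Q = (4.6/10)·2 + (30.3/10)·1 + (15.4/10)·0 + (20.6/10)·0 = 3.95 m³/s.

Q ≈ 3.95 m³/s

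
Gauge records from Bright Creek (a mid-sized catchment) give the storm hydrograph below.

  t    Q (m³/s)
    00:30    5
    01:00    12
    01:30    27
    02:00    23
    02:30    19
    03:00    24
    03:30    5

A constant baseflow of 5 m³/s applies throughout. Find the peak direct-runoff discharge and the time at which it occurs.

Subtracting baseflow gives direct-runoff ordinates: 0.0, 7.0, 22.0, 18.0, 14.0, 19.0, 0.0 m³/s.
The maximum is 22.0 m³/s, occurring at the reading for t = 01:30.

Q_p = 22.0 m³/s at t = 01:30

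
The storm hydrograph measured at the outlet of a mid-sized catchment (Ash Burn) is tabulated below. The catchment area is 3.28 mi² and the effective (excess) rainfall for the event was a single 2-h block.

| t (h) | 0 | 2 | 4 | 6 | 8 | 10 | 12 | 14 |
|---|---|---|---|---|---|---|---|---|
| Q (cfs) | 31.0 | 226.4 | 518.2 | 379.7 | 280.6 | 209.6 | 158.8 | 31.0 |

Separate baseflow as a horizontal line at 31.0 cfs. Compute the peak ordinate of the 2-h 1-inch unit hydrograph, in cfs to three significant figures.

U_p ≈ 325 cfs

Direct runoff: 0.0, 195.4, 487.2, 348.7, 249.6, 178.6, 127.8, 0.0 cfs; ΣQ_DR = 1587 cfs, peak = 487.2 cfs.
Runoff depth d = ΣQ_DR·Δt / A = 1587 × 7200 / (3.28 mi²) = 1.500 in.
The 1-inch UH is the DRH scaled by (1 in)/d, so U_p = 487.2 × 1/1.500 = 325 cfs.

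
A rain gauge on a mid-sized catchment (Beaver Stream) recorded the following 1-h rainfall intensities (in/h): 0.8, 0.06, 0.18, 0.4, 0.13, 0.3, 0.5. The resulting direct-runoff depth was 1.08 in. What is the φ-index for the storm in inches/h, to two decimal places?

Only the 4 blocks with intensity above φ contribute runoff: 0.8, 0.4, 0.3, 0.5 in/h.
Σ(I−φ)·Δt = d  ⇒  (0.8+0.4+0.3+0.5 − 4φ)·1 = 1.08
φ = (2.000 − 1.08/1) / 4 = 0.23 in/h.

φ ≈ 0.23 in/h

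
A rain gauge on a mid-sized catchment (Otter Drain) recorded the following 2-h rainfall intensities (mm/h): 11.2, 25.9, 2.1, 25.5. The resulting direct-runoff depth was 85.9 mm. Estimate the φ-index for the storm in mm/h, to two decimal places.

Only the 3 blocks with intensity above φ contribute runoff: 11.2, 25.9, 25.5 mm/h.
Σ(I−φ)·Δt = d  ⇒  (11.2+25.9+25.5 − 3φ)·2 = 85.9
φ = (62.60 − 85.9/2) / 3 = 6.55 mm/h.

φ ≈ 6.55 mm/h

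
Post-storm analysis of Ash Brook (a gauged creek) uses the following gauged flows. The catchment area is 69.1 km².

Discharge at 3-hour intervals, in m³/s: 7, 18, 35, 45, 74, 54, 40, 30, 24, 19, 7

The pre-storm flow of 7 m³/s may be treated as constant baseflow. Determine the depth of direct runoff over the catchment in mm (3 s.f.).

d ≈ 43.1 mm

Direct runoff: 0.0, 11.0, 28.0, 38.0, 67.0, 47.0, 33.0, 23.0, 17.0, 12.0, 0.0 m³/s; ΣQ_DR = 276.0 m³/s.
V = ΣQ_DR · Δt = 276.0 × 10800 s = 2.981 × 10^6 m³.
Over A = 69.1 km², depth = V / A = 43.1 mm.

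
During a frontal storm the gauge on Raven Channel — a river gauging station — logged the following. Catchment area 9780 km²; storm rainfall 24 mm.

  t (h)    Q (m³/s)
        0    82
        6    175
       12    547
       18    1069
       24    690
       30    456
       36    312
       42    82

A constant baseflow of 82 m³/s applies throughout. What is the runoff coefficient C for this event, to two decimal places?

ΣQ_DR = 2757 m³/s; V = ΣQ_DR·Δt = 5.955 × 10^7 m³.
Runoff depth d = V / A = 6.089 mm.
C = d / P = 6.089 / 24 = 0.25.

C ≈ 0.25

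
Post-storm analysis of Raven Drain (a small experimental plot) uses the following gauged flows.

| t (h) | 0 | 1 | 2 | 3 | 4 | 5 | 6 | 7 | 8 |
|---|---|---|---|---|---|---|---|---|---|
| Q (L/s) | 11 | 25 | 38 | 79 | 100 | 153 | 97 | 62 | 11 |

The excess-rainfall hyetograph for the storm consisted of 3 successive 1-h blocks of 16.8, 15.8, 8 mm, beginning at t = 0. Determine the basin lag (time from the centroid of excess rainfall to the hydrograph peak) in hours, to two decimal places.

t_L ≈ 3.72 h

Centroid of excess rainfall: t_c = Σ P_i·t̄_i / ΣP_i = 1.2833 h (block centres at 0.5, 1.5, 2.5 h).
Hydrograph peak occurs at t = 5 h, so basin lag t_L = 5 − 1.2833 = 3.72 h.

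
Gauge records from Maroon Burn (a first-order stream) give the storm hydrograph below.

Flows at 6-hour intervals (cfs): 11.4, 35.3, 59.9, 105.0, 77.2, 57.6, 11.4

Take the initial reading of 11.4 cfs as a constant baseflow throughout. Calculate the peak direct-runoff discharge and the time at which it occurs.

Subtracting baseflow gives direct-runoff ordinates: 0.0, 23.9, 48.5, 93.6, 65.8, 46.2, 0.0 cfs.
The maximum is 93.6 cfs, occurring at the reading for t = 18 h.

Q_p = 93.6 cfs at t = 18 h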